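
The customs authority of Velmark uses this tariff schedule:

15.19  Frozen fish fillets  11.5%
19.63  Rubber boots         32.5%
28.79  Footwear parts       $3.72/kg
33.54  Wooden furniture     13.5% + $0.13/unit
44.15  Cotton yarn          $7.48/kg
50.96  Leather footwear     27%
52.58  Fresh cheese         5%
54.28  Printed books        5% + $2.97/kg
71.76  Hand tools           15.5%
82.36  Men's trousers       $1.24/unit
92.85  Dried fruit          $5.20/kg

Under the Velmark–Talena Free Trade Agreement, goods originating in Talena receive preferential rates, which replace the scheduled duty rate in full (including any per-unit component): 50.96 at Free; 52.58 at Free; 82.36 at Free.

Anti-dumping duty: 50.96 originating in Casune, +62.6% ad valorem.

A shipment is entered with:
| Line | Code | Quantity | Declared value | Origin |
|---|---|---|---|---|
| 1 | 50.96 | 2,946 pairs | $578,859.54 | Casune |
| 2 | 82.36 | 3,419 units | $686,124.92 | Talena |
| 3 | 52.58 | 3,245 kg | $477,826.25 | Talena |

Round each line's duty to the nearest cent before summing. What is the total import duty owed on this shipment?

$518,658.15

Line 1 (50.96, Casune, 2,946 pairs, $578,859.54):
Base rate for 50.96 is 27%.
50.96 has an FTA preferential rate, but origin Casune is not Talena; base rate stands.
Additional duty on 50.96 from Casune: +62.6%. Applied ad valorem rate: 27% + 62.6% = 89.6%.
Duty = $578,859.54 × 89.6% = $518,658.15.
Line 2 (82.36, Talena, 3,419 units, $686,124.92):
Base rate for 82.36 is $1.24/unit.
Origin Talena qualifies under the Velmark–Talena agreement and 82.36 is covered: preferential rate Free applies instead.
Duty = $686,124.92 × 0% = $0.00.
Line 3 (52.58, Talena, 3,245 kg, $477,826.25):
Base rate for 52.58 is 5%.
Origin Talena qualifies under the Velmark–Talena agreement and 52.58 is covered: preferential rate Free applies instead.
Duty = $477,826.25 × 0% = $0.00.
Total = $518,658.15 + $0.00 + $0.00 = $518,658.15.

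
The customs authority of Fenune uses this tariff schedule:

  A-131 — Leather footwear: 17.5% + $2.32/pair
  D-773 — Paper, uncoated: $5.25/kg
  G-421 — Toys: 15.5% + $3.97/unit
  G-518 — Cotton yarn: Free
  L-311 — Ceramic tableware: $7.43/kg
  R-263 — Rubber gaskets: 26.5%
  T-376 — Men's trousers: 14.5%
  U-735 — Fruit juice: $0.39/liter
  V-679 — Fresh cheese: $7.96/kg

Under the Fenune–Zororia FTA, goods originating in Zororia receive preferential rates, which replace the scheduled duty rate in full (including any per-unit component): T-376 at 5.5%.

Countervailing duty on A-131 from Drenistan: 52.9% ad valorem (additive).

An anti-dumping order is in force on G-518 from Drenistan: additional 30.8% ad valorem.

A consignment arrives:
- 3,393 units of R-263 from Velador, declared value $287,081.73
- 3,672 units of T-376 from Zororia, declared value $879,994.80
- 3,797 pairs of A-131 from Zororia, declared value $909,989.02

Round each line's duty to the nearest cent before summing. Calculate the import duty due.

Line 1 (R-263, Velador, 3,393 units, $287,081.73):
Base rate for R-263 is 26.5%.
Duty = $287,081.73 × 26.5% = $76,076.66.
Line 2 (T-376, Zororia, 3,672 units, $879,994.80):
Base rate for T-376 is 14.5%.
Origin Zororia qualifies under the Fenune–Zororia agreement and T-376 is covered: preferential rate 5.5% applies instead.
Duty = $879,994.80 × 5.5% = $48,399.71.
Line 3 (A-131, Zororia, 3,797 pairs, $909,989.02):
Base rate for A-131 is 17.5% + $2.32/pair.
Origin Zororia is the FTA partner but A-131 is not on the preference list; base rate stands.
The additional-duty order on A-131 targets Drenistan, not Zororia; it does not apply.
Duty = $909,989.02 × 17.5% + 3,797 × $2.32 = $168,057.12.
Total = $76,076.66 + $48,399.71 + $168,057.12 = $292,533.49.

$292,533.49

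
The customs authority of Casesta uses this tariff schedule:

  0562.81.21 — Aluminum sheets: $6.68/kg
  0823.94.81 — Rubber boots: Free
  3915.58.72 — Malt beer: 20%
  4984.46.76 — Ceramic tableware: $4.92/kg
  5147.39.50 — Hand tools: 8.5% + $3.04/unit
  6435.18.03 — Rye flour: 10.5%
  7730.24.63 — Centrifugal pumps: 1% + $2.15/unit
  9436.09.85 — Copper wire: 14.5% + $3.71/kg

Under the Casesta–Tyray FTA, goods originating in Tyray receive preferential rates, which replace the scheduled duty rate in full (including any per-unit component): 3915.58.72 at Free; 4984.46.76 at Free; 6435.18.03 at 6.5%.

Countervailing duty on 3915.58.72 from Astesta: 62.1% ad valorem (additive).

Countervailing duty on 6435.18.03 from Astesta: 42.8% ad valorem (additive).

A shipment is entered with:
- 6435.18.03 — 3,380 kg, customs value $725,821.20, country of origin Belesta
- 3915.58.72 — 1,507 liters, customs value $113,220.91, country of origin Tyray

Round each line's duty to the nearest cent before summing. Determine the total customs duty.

Line 1 (6435.18.03, Belesta, 3,380 kg, $725,821.20):
Base rate for 6435.18.03 is 10.5%.
6435.18.03 has an FTA preferential rate, but origin Belesta is not Tyray; base rate stands.
The additional-duty order on 6435.18.03 targets Astesta, not Belesta; it does not apply.
Duty = $725,821.20 × 10.5% = $76,211.23.
Line 2 (3915.58.72, Tyray, 1,507 liters, $113,220.91):
Base rate for 3915.58.72 is 20%.
Origin Tyray qualifies under the Casesta–Tyray agreement and 3915.58.72 is covered: preferential rate Free applies instead.
The additional-duty order on 3915.58.72 targets Astesta, not Tyray; it does not apply.
Duty = $113,220.91 × 0% = $0.00.
Total = $76,211.23 + $0.00 = $76,211.23.

$76,211.23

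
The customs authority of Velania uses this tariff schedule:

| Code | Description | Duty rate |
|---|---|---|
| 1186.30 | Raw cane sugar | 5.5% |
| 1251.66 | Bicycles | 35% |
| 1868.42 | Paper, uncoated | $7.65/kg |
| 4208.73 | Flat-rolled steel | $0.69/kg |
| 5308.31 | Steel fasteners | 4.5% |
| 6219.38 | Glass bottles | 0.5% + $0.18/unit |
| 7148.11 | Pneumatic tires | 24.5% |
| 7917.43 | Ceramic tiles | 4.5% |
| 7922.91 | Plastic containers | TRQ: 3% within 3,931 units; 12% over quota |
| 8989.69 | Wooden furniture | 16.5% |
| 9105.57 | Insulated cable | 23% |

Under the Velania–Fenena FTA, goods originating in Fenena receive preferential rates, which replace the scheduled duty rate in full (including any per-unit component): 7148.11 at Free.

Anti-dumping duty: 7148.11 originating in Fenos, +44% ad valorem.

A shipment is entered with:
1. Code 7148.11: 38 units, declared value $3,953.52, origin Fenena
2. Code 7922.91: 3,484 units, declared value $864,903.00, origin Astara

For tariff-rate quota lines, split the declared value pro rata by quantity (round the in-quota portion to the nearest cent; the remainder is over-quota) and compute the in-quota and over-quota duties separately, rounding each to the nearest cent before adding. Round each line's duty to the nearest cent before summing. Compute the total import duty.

Line 1 (7148.11, Fenena, 38 units, $3,953.52):
Base rate for 7148.11 is 24.5%.
Origin Fenena qualifies under the Velania–Fenena agreement and 7148.11 is covered: preferential rate Free applies instead.
The additional-duty order on 7148.11 targets Fenos, not Fenena; it does not apply.
Duty = $3,953.52 × 0% = $0.00.
Line 2 (7922.91, Astara, 3,484 units, $864,903.00):
Code 7922.91 is under a tariff-rate quota (threshold 3,931 units). Quantity 3,484 units is within the quota, so the in-quota rate 3% applies to the full value.
Duty = $864,903.00 × 3% = $25,947.09.
Total = $0.00 + $25,947.09 = $25,947.09.

$25,947.09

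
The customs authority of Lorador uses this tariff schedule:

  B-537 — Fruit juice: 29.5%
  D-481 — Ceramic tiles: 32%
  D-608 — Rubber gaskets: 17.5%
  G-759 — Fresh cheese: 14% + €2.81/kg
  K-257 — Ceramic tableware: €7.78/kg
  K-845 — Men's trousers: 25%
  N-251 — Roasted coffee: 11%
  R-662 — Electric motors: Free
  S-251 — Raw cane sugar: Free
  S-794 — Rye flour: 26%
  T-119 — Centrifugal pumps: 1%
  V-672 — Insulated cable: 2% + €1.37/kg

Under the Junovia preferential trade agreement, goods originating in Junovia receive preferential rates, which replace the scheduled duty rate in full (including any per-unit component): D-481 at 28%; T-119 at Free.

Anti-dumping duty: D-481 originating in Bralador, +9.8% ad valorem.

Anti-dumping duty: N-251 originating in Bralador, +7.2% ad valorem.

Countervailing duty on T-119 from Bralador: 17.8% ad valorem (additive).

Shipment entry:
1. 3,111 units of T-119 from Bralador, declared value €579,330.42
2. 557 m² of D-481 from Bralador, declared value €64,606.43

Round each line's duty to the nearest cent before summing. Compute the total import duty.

Line 1 (T-119, Bralador, 3,111 units, €579,330.42):
Base rate for T-119 is 1%.
T-119 has an FTA preferential rate, but origin Bralador is not Junovia; base rate stands.
Additional duty on T-119 from Bralador: +17.8%. Applied ad valorem rate: 1% + 17.8% = 18.8%.
Duty = €579,330.42 × 18.8% = €108,914.12.
Line 2 (D-481, Bralador, 557 m², €64,606.43):
Base rate for D-481 is 32%.
D-481 has an FTA preferential rate, but origin Bralador is not Junovia; base rate stands.
Additional duty on D-481 from Bralador: +9.8%. Applied ad valorem rate: 32% + 9.8% = 41.8%.
Duty = €64,606.43 × 41.8% = €27,005.49.
Total = €108,914.12 + €27,005.49 = €135,919.61.

€135,919.61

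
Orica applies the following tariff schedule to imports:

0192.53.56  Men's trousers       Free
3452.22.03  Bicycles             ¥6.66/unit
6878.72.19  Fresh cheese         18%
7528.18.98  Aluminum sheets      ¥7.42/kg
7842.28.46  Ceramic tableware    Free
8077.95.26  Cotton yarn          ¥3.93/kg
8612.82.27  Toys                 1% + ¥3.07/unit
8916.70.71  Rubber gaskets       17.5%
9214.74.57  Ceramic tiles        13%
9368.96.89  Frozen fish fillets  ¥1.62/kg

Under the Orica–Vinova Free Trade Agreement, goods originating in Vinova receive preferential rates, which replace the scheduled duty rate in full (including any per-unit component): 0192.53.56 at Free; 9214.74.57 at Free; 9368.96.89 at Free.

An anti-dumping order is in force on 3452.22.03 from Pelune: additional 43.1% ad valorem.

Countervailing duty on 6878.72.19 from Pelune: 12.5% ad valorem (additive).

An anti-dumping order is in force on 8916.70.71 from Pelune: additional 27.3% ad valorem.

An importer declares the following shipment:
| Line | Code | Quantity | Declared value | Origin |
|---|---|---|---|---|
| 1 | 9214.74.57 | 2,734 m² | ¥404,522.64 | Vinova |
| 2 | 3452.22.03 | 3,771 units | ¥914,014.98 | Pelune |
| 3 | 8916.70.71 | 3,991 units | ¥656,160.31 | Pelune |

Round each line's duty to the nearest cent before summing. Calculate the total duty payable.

¥713,015.14

Line 1 (9214.74.57, Vinova, 2,734 m², ¥404,522.64):
Base rate for 9214.74.57 is 13%.
Origin Vinova qualifies under the Orica–Vinova agreement and 9214.74.57 is covered: preferential rate Free applies instead.
Duty = ¥404,522.64 × 0% = ¥0.00.
Line 2 (3452.22.03, Pelune, 3,771 units, ¥914,014.98):
Base rate for 3452.22.03 is ¥6.66/unit.
Additional duty on 3452.22.03 from Pelune: +43.1% ad valorem. Applied ad valorem rate = 43.1%.
Duty = ¥914,014.98 × 43.1% + 3,771 × ¥6.66 = ¥419,055.32.
Line 3 (8916.70.71, Pelune, 3,991 units, ¥656,160.31):
Base rate for 8916.70.71 is 17.5%.
Additional duty on 8916.70.71 from Pelune: +27.3%. Applied ad valorem rate: 17.5% + 27.3% = 44.8%.
Duty = ¥656,160.31 × 44.8% = ¥293,959.82.
Total = ¥0.00 + ¥419,055.32 + ¥293,959.82 = ¥713,015.14.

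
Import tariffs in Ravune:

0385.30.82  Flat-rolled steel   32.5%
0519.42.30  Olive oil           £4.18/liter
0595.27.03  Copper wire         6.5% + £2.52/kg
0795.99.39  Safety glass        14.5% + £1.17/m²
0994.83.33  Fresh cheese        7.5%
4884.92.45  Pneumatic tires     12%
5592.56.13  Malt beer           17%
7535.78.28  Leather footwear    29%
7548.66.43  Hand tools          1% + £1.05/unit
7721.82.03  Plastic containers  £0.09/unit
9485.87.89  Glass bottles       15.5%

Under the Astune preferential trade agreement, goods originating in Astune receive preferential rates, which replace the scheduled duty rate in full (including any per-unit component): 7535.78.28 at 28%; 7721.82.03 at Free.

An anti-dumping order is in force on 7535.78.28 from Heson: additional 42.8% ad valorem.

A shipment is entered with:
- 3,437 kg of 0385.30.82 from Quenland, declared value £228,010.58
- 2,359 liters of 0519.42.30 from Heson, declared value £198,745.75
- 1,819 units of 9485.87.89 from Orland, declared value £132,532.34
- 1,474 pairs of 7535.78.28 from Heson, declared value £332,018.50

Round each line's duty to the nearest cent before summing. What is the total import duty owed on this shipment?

£342,895.85

Line 1 (0385.30.82, Quenland, 3,437 kg, £228,010.58):
Base rate for 0385.30.82 is 32.5%.
Duty = £228,010.58 × 32.5% = £74,103.44.
Line 2 (0519.42.30, Heson, 2,359 liters, £198,745.75):
Base rate for 0519.42.30 is £4.18/liter.
Duty = 2,359 × £4.18 = £9,860.62.
Line 3 (9485.87.89, Orland, 1,819 units, £132,532.34):
Base rate for 9485.87.89 is 15.5%.
Duty = £132,532.34 × 15.5% = £20,542.51.
Line 4 (7535.78.28, Heson, 1,474 pairs, £332,018.50):
Base rate for 7535.78.28 is 29%.
7535.78.28 has an FTA preferential rate, but origin Heson is not Astune; base rate stands.
Additional duty on 7535.78.28 from Heson: +42.8%. Applied ad valorem rate: 29% + 42.8% = 71.8%.
Duty = £332,018.50 × 71.8% = £238,389.28.
Total = £74,103.44 + £9,860.62 + £20,542.51 + £238,389.28 = £342,895.85.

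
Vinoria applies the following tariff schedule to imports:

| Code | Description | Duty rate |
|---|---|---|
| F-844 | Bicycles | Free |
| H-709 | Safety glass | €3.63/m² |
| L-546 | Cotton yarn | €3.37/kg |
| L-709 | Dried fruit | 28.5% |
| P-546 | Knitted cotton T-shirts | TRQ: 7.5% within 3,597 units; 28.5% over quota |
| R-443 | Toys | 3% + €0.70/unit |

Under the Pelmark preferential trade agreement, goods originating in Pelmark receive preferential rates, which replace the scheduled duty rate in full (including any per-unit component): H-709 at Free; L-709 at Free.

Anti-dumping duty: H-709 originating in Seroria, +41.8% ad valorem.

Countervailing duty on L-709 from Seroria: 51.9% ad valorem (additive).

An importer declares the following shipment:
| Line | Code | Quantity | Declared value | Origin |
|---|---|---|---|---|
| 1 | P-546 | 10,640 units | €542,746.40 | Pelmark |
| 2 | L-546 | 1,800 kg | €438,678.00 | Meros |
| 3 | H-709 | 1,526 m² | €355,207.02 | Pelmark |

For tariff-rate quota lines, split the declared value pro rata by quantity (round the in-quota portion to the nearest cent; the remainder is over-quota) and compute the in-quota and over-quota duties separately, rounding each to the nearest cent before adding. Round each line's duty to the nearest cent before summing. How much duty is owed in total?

€122,217.30

Line 1 (P-546, Pelmark, 10,640 units, €542,746.40):
Code P-546 is under a tariff-rate quota (threshold 3,597 units). In-quota: 3,597 units at 7.5%; over-quota: 7,043 units at 28.5%.
Pro-rata value split: in-quota = €542,746.40 × 3,597/10,640 = €183,482.97; over-quota = €542,746.40 − €183,482.97 = €359,263.43.
In-quota duty = €183,482.97 × 7.5% = €13,761.22. Over-quota duty = €359,263.43 × 28.5% = €102,390.08.
Line duty = €13,761.22 + €102,390.08 = €116,151.30.
Line 2 (L-546, Meros, 1,800 kg, €438,678.00):
Base rate for L-546 is €3.37/kg.
Duty = 1,800 × €3.37 = €6,066.00.
Line 3 (H-709, Pelmark, 1,526 m², €355,207.02):
Base rate for H-709 is €3.63/m².
Origin Pelmark qualifies under the Vinoria–Pelmark agreement and H-709 is covered: preferential rate Free applies instead.
The additional-duty order on H-709 targets Seroria, not Pelmark; it does not apply.
Duty = €355,207.02 × 0% = €0.00.
Total = €116,151.30 + €6,066.00 + €0.00 = €122,217.30.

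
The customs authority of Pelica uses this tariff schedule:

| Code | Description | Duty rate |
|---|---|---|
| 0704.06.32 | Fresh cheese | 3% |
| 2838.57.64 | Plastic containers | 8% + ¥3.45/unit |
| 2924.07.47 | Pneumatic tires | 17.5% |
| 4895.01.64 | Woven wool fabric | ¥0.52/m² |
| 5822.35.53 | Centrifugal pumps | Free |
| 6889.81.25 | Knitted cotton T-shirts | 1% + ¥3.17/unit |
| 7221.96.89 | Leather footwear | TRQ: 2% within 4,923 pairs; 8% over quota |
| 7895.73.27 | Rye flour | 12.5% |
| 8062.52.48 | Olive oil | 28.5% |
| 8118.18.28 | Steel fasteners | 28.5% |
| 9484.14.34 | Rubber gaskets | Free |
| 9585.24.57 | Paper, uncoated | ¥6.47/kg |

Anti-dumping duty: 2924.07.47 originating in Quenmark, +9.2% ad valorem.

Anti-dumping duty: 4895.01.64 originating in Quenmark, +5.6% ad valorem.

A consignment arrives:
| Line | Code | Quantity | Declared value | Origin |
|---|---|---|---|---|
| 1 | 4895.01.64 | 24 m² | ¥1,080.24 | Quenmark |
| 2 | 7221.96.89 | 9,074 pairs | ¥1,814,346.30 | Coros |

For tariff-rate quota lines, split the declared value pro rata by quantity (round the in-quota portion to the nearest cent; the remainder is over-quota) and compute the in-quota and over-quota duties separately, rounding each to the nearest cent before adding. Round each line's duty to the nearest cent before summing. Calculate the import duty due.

Line 1 (4895.01.64, Quenmark, 24 m², ¥1,080.24):
Base rate for 4895.01.64 is ¥0.52/m².
Additional duty on 4895.01.64 from Quenmark: +5.6% ad valorem. Applied ad valorem rate = 5.6%.
Duty = ¥1,080.24 × 5.6% + 24 × ¥0.52 = ¥72.97.
Line 2 (7221.96.89, Coros, 9,074 pairs, ¥1,814,346.30):
Code 7221.96.89 is under a tariff-rate quota (threshold 4,923 pairs). In-quota: 4,923 pairs at 2%; over-quota: 4,151 pairs at 8%.
Pro-rata value split: in-quota = ¥1,814,346.30 × 4,923/9,074 = ¥984,353.85; over-quota = ¥1,814,346.30 − ¥984,353.85 = ¥829,992.45.
In-quota duty = ¥984,353.85 × 2% = ¥19,687.08. Over-quota duty = ¥829,992.45 × 8% = ¥66,399.40.
Line duty = ¥19,687.08 + ¥66,399.40 = ¥86,086.48.
Total = ¥72.97 + ¥86,086.48 = ¥86,159.45.

¥86,159.45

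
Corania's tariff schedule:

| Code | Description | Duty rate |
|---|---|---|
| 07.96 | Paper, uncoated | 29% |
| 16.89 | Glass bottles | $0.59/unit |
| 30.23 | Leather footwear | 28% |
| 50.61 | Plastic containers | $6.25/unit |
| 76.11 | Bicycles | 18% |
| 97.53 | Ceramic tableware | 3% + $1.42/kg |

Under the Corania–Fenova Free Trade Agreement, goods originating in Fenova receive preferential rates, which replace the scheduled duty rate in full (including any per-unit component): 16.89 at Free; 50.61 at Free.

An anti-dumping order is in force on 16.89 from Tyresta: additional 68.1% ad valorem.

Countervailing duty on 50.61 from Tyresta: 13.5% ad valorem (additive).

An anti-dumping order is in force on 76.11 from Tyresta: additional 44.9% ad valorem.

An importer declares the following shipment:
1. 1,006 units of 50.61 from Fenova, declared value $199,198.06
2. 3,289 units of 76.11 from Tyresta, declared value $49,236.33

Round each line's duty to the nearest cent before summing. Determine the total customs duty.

Line 1 (50.61, Fenova, 1,006 units, $199,198.06):
Base rate for 50.61 is $6.25/unit.
Origin Fenova qualifies under the Corania–Fenova agreement and 50.61 is covered: preferential rate Free applies instead.
The additional-duty order on 50.61 targets Tyresta, not Fenova; it does not apply.
Duty = $199,198.06 × 0% = $0.00.
Line 2 (76.11, Tyresta, 3,289 units, $49,236.33):
Base rate for 76.11 is 18%.
Additional duty on 76.11 from Tyresta: +44.9%. Applied ad valorem rate: 18% + 44.9% = 62.9%.
Duty = $49,236.33 × 62.9% = $30,969.65.
Total = $0.00 + $30,969.65 = $30,969.65.

$30,969.65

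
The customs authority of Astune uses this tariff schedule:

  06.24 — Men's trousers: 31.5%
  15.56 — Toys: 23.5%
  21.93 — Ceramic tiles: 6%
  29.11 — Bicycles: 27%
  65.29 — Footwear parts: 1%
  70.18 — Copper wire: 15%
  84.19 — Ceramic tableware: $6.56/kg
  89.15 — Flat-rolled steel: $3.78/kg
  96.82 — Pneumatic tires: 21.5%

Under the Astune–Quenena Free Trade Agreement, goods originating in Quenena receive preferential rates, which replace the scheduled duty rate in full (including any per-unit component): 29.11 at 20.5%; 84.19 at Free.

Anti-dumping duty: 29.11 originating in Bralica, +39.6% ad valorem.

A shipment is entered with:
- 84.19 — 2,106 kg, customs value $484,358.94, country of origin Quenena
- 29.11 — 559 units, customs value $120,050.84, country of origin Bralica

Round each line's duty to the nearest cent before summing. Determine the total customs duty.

$79,953.86

Line 1 (84.19, Quenena, 2,106 kg, $484,358.94):
Base rate for 84.19 is $6.56/kg.
Origin Quenena qualifies under the Astune–Quenena agreement and 84.19 is covered: preferential rate Free applies instead.
Duty = $484,358.94 × 0% = $0.00.
Line 2 (29.11, Bralica, 559 units, $120,050.84):
Base rate for 29.11 is 27%.
29.11 has an FTA preferential rate, but origin Bralica is not Quenena; base rate stands.
Additional duty on 29.11 from Bralica: +39.6%. Applied ad valorem rate: 27% + 39.6% = 66.6%.
Duty = $120,050.84 × 66.6% = $79,953.86.
Total = $0.00 + $79,953.86 = $79,953.86.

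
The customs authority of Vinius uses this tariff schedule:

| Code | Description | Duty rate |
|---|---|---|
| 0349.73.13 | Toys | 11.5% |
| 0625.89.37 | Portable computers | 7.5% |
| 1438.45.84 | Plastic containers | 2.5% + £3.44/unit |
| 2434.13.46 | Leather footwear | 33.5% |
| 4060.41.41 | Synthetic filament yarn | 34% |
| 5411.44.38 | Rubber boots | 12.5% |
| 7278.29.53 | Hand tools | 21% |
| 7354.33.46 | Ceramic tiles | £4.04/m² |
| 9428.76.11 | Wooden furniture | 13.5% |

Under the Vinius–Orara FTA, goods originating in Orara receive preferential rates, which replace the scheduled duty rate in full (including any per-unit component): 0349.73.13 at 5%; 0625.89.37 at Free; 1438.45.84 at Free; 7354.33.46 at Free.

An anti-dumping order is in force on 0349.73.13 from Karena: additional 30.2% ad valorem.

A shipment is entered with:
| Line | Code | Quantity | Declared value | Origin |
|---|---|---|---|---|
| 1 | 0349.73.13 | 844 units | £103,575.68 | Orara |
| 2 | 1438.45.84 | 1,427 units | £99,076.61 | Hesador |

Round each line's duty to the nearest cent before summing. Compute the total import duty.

£12,564.58

Line 1 (0349.73.13, Orara, 844 units, £103,575.68):
Base rate for 0349.73.13 is 11.5%.
Origin Orara qualifies under the Vinius–Orara agreement and 0349.73.13 is covered: preferential rate 5% applies instead.
The additional-duty order on 0349.73.13 targets Karena, not Orara; it does not apply.
Duty = £103,575.68 × 5% = £5,178.78.
Line 2 (1438.45.84, Hesador, 1,427 units, £99,076.61):
Base rate for 1438.45.84 is 2.5% + £3.44/unit.
1438.45.84 has an FTA preferential rate, but origin Hesador is not Orara; base rate stands.
Duty = £99,076.61 × 2.5% + 1,427 × £3.44 = £7,385.80.
Total = £5,178.78 + £7,385.80 = £12,564.58.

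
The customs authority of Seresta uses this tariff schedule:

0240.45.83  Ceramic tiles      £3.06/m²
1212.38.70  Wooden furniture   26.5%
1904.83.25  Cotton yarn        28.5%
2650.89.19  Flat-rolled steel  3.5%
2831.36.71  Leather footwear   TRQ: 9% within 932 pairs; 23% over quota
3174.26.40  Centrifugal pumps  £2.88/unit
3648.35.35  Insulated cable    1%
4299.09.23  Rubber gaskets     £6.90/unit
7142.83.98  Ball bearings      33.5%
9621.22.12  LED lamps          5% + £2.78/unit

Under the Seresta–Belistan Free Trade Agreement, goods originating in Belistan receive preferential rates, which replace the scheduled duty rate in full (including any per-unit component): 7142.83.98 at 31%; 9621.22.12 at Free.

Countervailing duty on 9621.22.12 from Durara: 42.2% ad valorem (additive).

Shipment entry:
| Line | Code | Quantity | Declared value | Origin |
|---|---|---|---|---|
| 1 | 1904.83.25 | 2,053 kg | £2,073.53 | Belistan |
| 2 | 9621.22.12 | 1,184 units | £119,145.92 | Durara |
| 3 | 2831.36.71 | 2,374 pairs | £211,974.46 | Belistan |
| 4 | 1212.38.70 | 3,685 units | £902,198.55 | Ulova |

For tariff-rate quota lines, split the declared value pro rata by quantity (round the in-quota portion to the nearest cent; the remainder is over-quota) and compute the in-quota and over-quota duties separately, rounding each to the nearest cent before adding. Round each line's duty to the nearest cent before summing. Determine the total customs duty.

Line 1 (1904.83.25, Belistan, 2,053 kg, £2,073.53):
Base rate for 1904.83.25 is 28.5%.
Origin Belistan is the FTA partner but 1904.83.25 is not on the preference list; base rate stands.
Duty = £2,073.53 × 28.5% = £590.96.
Line 2 (9621.22.12, Durara, 1,184 units, £119,145.92):
Base rate for 9621.22.12 is 5% + £2.78/unit.
9621.22.12 has an FTA preferential rate, but origin Durara is not Belistan; base rate stands.
Additional duty on 9621.22.12 from Durara: +42.2%. Applied ad valorem rate: 5% + 42.2% = 47.2%.
Duty = £119,145.92 × 47.2% + 1,184 × £2.78 = £59,528.39.
Line 3 (2831.36.71, Belistan, 2,374 pairs, £211,974.46):
Code 2831.36.71 is under a tariff-rate quota (threshold 932 pairs). In-quota: 932 pairs at 9%; over-quota: 1,442 pairs at 23%.
Pro-rata value split: in-quota = £211,974.46 × 932/2,374 = £83,218.28; over-quota = £211,974.46 − £83,218.28 = £128,756.18.
In-quota duty = £83,218.28 × 9% = £7,489.65. Over-quota duty = £128,756.18 × 23% = £29,613.92.
Line duty = £7,489.65 + £29,613.92 = £37,103.57.
Line 4 (1212.38.70, Ulova, 3,685 units, £902,198.55):
Base rate for 1212.38.70 is 26.5%.
Duty = £902,198.55 × 26.5% = £239,082.62.
Total = £590.96 + £59,528.39 + £37,103.57 + £239,082.62 = £336,305.54.

£336,305.54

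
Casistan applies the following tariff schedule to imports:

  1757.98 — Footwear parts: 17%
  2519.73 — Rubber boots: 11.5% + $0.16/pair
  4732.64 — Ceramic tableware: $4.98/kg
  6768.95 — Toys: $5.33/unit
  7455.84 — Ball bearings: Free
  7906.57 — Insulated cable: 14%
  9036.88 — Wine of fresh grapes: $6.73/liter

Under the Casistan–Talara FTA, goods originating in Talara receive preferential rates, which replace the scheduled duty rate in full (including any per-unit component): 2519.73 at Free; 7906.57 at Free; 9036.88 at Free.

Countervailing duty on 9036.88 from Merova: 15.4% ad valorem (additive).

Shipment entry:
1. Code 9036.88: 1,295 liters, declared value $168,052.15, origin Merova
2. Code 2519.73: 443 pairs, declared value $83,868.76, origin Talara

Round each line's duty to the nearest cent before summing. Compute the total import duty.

$34,595.38

Line 1 (9036.88, Merova, 1,295 liters, $168,052.15):
Base rate for 9036.88 is $6.73/liter.
9036.88 has an FTA preferential rate, but origin Merova is not Talara; base rate stands.
Additional duty on 9036.88 from Merova: +15.4% ad valorem. Applied ad valorem rate = 15.4%.
Duty = $168,052.15 × 15.4% + 1,295 × $6.73 = $34,595.38.
Line 2 (2519.73, Talara, 443 pairs, $83,868.76):
Base rate for 2519.73 is 11.5% + $0.16/pair.
Origin Talara qualifies under the Casistan–Talara agreement and 2519.73 is covered: preferential rate Free applies instead.
Duty = $83,868.76 × 0% = $0.00.
Total = $34,595.38 + $0.00 = $34,595.38.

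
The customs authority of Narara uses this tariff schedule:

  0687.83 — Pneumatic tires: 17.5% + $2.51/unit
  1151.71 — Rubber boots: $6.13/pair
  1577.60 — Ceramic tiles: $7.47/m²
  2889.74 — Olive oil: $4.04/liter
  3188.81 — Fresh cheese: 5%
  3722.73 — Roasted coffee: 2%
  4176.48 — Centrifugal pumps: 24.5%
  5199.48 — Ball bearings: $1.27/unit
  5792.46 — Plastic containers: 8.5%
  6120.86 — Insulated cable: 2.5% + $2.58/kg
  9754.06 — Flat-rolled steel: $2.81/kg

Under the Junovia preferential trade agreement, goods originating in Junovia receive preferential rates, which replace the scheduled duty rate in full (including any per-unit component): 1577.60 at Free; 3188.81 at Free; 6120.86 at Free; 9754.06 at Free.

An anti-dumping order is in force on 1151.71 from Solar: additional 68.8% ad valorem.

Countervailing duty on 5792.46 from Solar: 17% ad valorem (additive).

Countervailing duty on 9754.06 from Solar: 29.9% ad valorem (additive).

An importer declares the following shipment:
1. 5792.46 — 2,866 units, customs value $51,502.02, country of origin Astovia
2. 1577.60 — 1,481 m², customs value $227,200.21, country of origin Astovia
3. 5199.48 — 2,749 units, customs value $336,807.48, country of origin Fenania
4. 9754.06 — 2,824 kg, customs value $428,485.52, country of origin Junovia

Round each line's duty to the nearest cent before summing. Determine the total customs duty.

$18,931.97

Line 1 (5792.46, Astovia, 2,866 units, $51,502.02):
Base rate for 5792.46 is 8.5%.
The additional-duty order on 5792.46 targets Solar, not Astovia; it does not apply.
Duty = $51,502.02 × 8.5% = $4,377.67.
Line 2 (1577.60, Astovia, 1,481 m², $227,200.21):
Base rate for 1577.60 is $7.47/m².
1577.60 has an FTA preferential rate, but origin Astovia is not Junovia; base rate stands.
Duty = 1,481 × $7.47 = $11,063.07.
Line 3 (5199.48, Fenania, 2,749 units, $336,807.48):
Base rate for 5199.48 is $1.27/unit.
Duty = 2,749 × $1.27 = $3,491.23.
Line 4 (9754.06, Junovia, 2,824 kg, $428,485.52):
Base rate for 9754.06 is $2.81/kg.
Origin Junovia qualifies under the Narara–Junovia agreement and 9754.06 is covered: preferential rate Free applies instead.
The additional-duty order on 9754.06 targets Solar, not Junovia; it does not apply.
Duty = $428,485.52 × 0% = $0.00.
Total = $4,377.67 + $11,063.07 + $3,491.23 + $0.00 = $18,931.97.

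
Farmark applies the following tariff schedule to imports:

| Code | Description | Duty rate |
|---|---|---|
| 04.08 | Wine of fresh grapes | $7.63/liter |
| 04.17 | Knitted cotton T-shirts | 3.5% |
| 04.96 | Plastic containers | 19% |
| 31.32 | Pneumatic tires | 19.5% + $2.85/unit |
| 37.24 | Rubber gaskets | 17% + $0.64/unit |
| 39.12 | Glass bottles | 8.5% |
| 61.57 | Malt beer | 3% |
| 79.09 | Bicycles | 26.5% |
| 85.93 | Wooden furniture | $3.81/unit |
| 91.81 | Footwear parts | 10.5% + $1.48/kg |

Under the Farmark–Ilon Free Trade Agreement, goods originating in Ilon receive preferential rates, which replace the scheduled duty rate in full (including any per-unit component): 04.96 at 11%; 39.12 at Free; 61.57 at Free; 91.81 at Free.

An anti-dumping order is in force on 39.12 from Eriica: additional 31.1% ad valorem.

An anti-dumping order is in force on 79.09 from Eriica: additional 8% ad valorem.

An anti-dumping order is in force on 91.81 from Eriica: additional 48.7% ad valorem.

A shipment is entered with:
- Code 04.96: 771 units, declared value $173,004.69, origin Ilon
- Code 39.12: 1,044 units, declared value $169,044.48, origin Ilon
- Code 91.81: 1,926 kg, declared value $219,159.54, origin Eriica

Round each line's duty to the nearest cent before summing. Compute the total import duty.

$151,623.45

Line 1 (04.96, Ilon, 771 units, $173,004.69):
Base rate for 04.96 is 19%.
Origin Ilon qualifies under the Farmark–Ilon agreement and 04.96 is covered: preferential rate 11% applies instead.
Duty = $173,004.69 × 11% = $19,030.52.
Line 2 (39.12, Ilon, 1,044 units, $169,044.48):
Base rate for 39.12 is 8.5%.
Origin Ilon qualifies under the Farmark–Ilon agreement and 39.12 is covered: preferential rate Free applies instead.
The additional-duty order on 39.12 targets Eriica, not Ilon; it does not apply.
Duty = $169,044.48 × 0% = $0.00.
Line 3 (91.81, Eriica, 1,926 kg, $219,159.54):
Base rate for 91.81 is 10.5% + $1.48/kg.
91.81 has an FTA preferential rate, but origin Eriica is not Ilon; base rate stands.
Additional duty on 91.81 from Eriica: +48.7%. Applied ad valorem rate: 10.5% + 48.7% = 59.2%.
Duty = $219,159.54 × 59.2% + 1,926 × $1.48 = $132,592.93.
Total = $19,030.52 + $0.00 + $132,592.93 = $151,623.45.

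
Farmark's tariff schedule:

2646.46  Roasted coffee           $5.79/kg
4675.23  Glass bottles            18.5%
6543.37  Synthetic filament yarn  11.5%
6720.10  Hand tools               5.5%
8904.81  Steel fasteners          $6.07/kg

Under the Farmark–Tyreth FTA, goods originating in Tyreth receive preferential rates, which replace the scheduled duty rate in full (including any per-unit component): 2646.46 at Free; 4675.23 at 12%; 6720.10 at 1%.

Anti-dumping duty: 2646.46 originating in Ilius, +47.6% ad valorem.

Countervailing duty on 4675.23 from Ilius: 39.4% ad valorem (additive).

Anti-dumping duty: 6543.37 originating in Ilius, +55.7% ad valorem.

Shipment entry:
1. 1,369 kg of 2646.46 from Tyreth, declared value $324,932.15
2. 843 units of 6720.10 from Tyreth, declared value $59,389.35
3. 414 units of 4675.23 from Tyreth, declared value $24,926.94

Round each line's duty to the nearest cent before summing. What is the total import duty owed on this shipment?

Line 1 (2646.46, Tyreth, 1,369 kg, $324,932.15):
Base rate for 2646.46 is $5.79/kg.
Origin Tyreth qualifies under the Farmark–Tyreth agreement and 2646.46 is covered: preferential rate Free applies instead.
The additional-duty order on 2646.46 targets Ilius, not Tyreth; it does not apply.
Duty = $324,932.15 × 0% = $0.00.
Line 2 (6720.10, Tyreth, 843 units, $59,389.35):
Base rate for 6720.10 is 5.5%.
Origin Tyreth qualifies under the Farmark–Tyreth agreement and 6720.10 is covered: preferential rate 1% applies instead.
Duty = $59,389.35 × 1% = $593.89.
Line 3 (4675.23, Tyreth, 414 units, $24,926.94):
Base rate for 4675.23 is 18.5%.
Origin Tyreth qualifies under the Farmark–Tyreth agreement and 4675.23 is covered: preferential rate 12% applies instead.
The additional-duty order on 4675.23 targets Ilius, not Tyreth; it does not apply.
Duty = $24,926.94 × 12% = $2,991.23.
Total = $0.00 + $593.89 + $2,991.23 = $3,585.12.

$3,585.12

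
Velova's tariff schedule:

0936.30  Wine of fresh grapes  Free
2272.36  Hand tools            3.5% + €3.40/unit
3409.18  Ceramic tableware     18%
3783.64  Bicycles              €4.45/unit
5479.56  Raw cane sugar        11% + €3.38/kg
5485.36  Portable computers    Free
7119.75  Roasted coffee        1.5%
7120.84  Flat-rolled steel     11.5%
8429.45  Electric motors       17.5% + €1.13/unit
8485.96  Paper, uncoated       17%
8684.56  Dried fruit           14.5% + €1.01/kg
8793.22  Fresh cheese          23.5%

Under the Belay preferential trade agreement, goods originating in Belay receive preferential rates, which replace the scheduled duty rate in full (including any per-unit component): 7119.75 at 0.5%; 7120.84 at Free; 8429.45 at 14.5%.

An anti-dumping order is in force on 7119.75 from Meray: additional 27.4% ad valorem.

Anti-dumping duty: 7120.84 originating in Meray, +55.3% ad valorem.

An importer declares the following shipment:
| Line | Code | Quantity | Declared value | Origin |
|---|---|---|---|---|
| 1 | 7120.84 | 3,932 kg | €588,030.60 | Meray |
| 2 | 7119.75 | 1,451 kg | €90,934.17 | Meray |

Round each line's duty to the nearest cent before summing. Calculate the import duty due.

€419,084.42

Line 1 (7120.84, Meray, 3,932 kg, €588,030.60):
Base rate for 7120.84 is 11.5%.
7120.84 has an FTA preferential rate, but origin Meray is not Belay; base rate stands.
Additional duty on 7120.84 from Meray: +55.3%. Applied ad valorem rate: 11.5% + 55.3% = 66.8%.
Duty = €588,030.60 × 66.8% = €392,804.44.
Line 2 (7119.75, Meray, 1,451 kg, €90,934.17):
Base rate for 7119.75 is 1.5%.
7119.75 has an FTA preferential rate, but origin Meray is not Belay; base rate stands.
Additional duty on 7119.75 from Meray: +27.4%. Applied ad valorem rate: 1.5% + 27.4% = 28.9%.
Duty = €90,934.17 × 28.9% = €26,279.98.
Total = €392,804.44 + €26,279.98 = €419,084.42.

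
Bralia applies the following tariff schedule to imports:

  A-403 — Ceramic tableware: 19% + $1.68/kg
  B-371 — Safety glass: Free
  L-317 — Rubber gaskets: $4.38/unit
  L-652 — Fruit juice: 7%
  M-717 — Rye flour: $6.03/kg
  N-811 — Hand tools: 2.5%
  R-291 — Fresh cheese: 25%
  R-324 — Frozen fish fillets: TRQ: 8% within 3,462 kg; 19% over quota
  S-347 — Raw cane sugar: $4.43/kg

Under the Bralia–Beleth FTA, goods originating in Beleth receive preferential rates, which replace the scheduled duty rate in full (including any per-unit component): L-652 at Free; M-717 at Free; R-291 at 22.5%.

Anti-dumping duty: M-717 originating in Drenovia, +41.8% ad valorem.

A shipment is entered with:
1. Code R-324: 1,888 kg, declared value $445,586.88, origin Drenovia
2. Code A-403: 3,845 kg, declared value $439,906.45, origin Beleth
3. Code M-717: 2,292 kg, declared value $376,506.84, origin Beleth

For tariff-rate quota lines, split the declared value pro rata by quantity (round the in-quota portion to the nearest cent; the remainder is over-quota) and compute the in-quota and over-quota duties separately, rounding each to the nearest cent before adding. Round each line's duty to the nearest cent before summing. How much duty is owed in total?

$125,688.78

Line 1 (R-324, Drenovia, 1,888 kg, $445,586.88):
Code R-324 is under a tariff-rate quota (threshold 3,462 kg). Quantity 1,888 kg is within the quota, so the in-quota rate 8% applies to the full value.
Duty = $445,586.88 × 8% = $35,646.95.
Line 2 (A-403, Beleth, 3,845 kg, $439,906.45):
Base rate for A-403 is 19% + $1.68/kg.
Origin Beleth is the FTA partner but A-403 is not on the preference list; base rate stands.
Duty = $439,906.45 × 19% + 3,845 × $1.68 = $90,041.83.
Line 3 (M-717, Beleth, 2,292 kg, $376,506.84):
Base rate for M-717 is $6.03/kg.
Origin Beleth qualifies under the Bralia–Beleth agreement and M-717 is covered: preferential rate Free applies instead.
The additional-duty order on M-717 targets Drenovia, not Beleth; it does not apply.
Duty = $376,506.84 × 0% = $0.00.
Total = $35,646.95 + $90,041.83 + $0.00 = $125,688.78.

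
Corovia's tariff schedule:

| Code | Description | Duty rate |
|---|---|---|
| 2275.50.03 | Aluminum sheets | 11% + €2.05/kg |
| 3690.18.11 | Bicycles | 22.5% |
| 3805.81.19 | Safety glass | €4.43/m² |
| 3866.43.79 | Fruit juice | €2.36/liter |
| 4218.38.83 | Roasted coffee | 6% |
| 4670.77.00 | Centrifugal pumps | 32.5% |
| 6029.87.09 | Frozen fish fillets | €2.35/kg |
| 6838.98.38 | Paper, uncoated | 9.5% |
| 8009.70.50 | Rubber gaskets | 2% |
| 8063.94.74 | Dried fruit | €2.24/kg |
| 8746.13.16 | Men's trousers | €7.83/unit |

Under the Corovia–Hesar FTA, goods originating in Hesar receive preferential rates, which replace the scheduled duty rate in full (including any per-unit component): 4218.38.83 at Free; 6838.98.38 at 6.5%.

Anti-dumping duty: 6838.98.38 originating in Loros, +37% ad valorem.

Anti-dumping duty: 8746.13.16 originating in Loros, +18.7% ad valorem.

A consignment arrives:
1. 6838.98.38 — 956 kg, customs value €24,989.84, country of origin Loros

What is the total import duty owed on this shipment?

Line 1 (6838.98.38, Loros, 956 kg, €24,989.84):
Base rate for 6838.98.38 is 9.5%.
6838.98.38 has an FTA preferential rate, but origin Loros is not Hesar; base rate stands.
Additional duty on 6838.98.38 from Loros: +37%. Applied ad valorem rate: 9.5% + 37% = 46.5%.
Duty = €24,989.84 × 46.5% = €11,620.28.

€11,620.28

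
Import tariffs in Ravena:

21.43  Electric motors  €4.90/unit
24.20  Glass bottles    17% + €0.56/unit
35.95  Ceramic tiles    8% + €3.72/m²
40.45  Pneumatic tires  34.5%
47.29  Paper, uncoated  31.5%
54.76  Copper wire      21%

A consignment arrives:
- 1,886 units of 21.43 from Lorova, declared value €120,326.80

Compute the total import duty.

€9,241.40

Line 1 (21.43, Lorova, 1,886 units, €120,326.80):
Base rate for 21.43 is €4.90/unit.
Duty = 1,886 × €4.90 = €9,241.40.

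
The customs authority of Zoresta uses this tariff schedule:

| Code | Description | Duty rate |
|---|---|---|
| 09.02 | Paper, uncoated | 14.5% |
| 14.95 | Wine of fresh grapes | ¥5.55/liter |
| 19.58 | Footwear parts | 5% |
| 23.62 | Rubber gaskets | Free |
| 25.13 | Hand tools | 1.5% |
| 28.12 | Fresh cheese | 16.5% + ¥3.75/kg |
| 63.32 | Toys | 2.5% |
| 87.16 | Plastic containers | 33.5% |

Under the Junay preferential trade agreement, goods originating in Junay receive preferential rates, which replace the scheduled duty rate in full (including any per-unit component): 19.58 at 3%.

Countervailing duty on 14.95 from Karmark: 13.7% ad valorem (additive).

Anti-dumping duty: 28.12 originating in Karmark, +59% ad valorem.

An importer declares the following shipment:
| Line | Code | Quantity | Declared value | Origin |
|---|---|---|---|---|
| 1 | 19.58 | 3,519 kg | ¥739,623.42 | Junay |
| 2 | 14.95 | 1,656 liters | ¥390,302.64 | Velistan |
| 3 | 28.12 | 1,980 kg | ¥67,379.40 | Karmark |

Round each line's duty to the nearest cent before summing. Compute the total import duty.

Line 1 (19.58, Junay, 3,519 kg, ¥739,623.42):
Base rate for 19.58 is 5%.
Origin Junay qualifies under the Zoresta–Junay agreement and 19.58 is covered: preferential rate 3% applies instead.
Duty = ¥739,623.42 × 3% = ¥22,188.70.
Line 2 (14.95, Velistan, 1,656 liters, ¥390,302.64):
Base rate for 14.95 is ¥5.55/liter.
The additional-duty order on 14.95 targets Karmark, not Velistan; it does not apply.
Duty = 1,656 × ¥5.55 = ¥9,190.80.
Line 3 (28.12, Karmark, 1,980 kg, ¥67,379.40):
Base rate for 28.12 is 16.5% + ¥3.75/kg.
Additional duty on 28.12 from Karmark: +59%. Applied ad valorem rate: 16.5% + 59% = 75.5%.
Duty = ¥67,379.40 × 75.5% + 1,980 × ¥3.75 = ¥58,296.45.
Total = ¥22,188.70 + ¥9,190.80 + ¥58,296.45 = ¥89,675.95.

¥89,675.95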